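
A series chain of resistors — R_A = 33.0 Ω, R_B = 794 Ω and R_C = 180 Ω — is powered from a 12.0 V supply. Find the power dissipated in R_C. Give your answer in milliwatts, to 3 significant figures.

Since the resistors are in series they all carry the loop current I = V/R_total; the power in any one is I²R.
R_total = 33.0 + 794 + 180 = 1007 Ω
I = V / R_total = 12.0 / 1007 = 0.01192 A
P_R_C = I² × R_C = (0.01192)² × 180 = 0.02556 W

25.6 mW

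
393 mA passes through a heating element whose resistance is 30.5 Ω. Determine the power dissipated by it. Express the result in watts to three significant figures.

4.71 W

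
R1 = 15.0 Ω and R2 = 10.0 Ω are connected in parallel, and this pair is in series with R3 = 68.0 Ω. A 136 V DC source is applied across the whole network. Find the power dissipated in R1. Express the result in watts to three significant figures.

8.11 W

Reduce the parallel combination to a single R_p; the circuit then becomes R_p in series with the remaining resistor.
R_p = (15.0×10.0)/(15.0+10.0) = 6.000 Ω
R_total = R_p + 68.0 = 6.000 + 68.0 = 74.00 Ω
I = V / R_total = 136 / 74.00 = 1.838 A
Voltage across the parallel pair: V_p = I × R_p = 1.838 × 6.000 = 11.03 V
Use P = V²/R for R1 with V = V_p.
P_R1 = (11.03)² / 15.0 = 8.106 W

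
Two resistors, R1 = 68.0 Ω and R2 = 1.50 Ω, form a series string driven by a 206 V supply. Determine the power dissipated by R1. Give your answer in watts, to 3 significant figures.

597 W

The current is common to all series resistors; compute it, then apply P = I²R for the target.
R_total = 68.0 + 1.50 = 69.50 Ω
I = V / R_total = 206 / 69.50 = 2.964 A
P_R1 = I² × R1 = (2.964)² × 68.0 = 597.4 W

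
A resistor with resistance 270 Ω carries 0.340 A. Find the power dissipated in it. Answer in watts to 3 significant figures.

31.2 W

Knowing I and R, the power is just I²R — no need to find V first.
P = (0.3400 A)² × 270 Ω = 31.21 W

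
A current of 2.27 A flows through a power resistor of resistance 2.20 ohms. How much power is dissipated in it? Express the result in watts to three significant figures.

11.3 W

The current through and the resistance of the element are both given; use P = I²R.
P = (2.270 A)² × 2.20 Ω = 11.34 W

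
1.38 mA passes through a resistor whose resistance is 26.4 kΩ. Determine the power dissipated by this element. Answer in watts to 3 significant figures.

0.0503 W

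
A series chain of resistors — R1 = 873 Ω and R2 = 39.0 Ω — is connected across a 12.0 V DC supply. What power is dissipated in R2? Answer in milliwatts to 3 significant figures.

Series elements share the same current, so find I first, then use P = I²R.
R_total = 873 + 39.0 = 912.0 Ω
I = V / R_total = 12.0 / 912.0 = 0.01316 A
P_R2 = I² × R2 = (0.01316)² × 39.0 = 0.006752 W

6.75 mW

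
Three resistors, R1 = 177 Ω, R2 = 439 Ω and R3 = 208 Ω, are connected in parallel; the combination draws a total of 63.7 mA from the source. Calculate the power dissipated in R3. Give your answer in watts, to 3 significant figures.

Parallel branches share V, not I — compute V via R_eq, then use V²/R for the target branch.
1/R_eq = 1/177 + 1/439 + 1/208 ⇒ R_eq = 78.52 Ω
V = I_total × R_eq = 0.06370 × 78.52 = 5.002 V
P_R3 = V² / R3 = (5.002)² / 208 = 0.1203 W

0.120 W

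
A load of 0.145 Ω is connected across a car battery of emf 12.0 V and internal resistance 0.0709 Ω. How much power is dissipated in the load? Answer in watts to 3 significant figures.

448 W

With r and R in series, I = ε/(r+R); the load dissipates I²R.
I = ε / (r + R) = 12.0 / (0.0709 + 0.145) = 55.58 A
P_load = I² R = (55.58)² × 0.145 = 447.9 W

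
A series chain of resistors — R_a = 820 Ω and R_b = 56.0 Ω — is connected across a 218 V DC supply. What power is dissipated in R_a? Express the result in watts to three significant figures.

Since the resistors are in series they all carry the loop current I = V/R_total; the power in any one is I²R.
R_total = 820 + 56.0 = 876.0 Ω
I = V / R_total = 218 / 876.0 = 0.2489 A
P_R_a = I² × R_a = (0.2489)² × 820 = 50.78 W

50.8 W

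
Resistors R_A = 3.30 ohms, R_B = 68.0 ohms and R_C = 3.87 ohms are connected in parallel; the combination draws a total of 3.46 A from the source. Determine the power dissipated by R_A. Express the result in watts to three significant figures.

10.9 W

Parallel branches share V, not I — compute V via R_eq, then use V²/R for the target branch.
1/R_eq = 1/3.30 + 1/68.0 + 1/3.87 ⇒ R_eq = 1.736 Ω
V = I_total × R_eq = 3.460 × 1.736 = 6.006 V
P_R_A = V² / R_A = (6.006)² / 3.30 = 10.93 W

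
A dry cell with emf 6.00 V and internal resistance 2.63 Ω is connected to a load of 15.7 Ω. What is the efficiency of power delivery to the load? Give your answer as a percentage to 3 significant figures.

Both r and R carry the same current, so the power split is just the resistance split: η = R/(R+r).
η = R / (R + r) = 15.7 / (15.7 + 2.63) = 0.8565

85.7 %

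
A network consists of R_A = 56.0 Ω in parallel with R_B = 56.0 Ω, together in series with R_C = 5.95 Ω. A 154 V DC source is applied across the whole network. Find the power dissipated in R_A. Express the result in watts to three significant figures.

288 W

Collapse the R_A‖R_B pair into one equivalent R_p; then R_p and R_C form a series string.
R_p = (56.0×56.0)/(56.0+56.0) = 28.00 Ω
R_total = R_p + 5.95 = 28.00 + 5.95 = 33.95 Ω
I = V / R_total = 154 / 33.95 = 4.536 A
Voltage across the parallel pair: V_p = I × R_p = 4.536 × 28.00 = 127.0 V
R_A has V_p across it, so P = V_p²/R_A.
P_R_A = (127.0)² / 56.0 = 288.1 W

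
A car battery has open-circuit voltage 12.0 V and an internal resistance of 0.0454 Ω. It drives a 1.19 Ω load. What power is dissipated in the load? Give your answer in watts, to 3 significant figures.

112 W

Load and internal resistance form a series loop — compute the loop current, then the load power via I²R.
I = ε / (r + R) = 12.0 / (0.0454 + 1.19) = 9.713 A
P_load = I² R = (9.713)² × 1.19 = 112.3 W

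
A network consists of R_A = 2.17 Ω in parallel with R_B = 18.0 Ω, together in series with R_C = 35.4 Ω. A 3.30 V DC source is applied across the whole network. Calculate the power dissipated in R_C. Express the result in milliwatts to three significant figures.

First find R_p for the parallel pair, then treat R_p + R_C as a series loop.
R_p = (2.17×18.0)/(2.17+18.0) = 1.937 Ω
R_total = R_p + 35.4 = 1.937 + 35.4 = 37.34 Ω
I = V / R_total = 3.30 / 37.34 = 0.08839 A
R_C carries the full series current, so P = I²R.
P_R_C = (0.08839)² × 35.4 = 0.2765 W

277 mW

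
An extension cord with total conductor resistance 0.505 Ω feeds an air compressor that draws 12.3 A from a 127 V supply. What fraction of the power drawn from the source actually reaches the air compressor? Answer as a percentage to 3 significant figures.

95.1 %

The extension cord carries the full 12.3 A.
P_line = I² R_line = (12.30)² × 0.505 = 76.40 W
P_source = V I = 127 × 12.30 = 1562 W; P_load = 1486 W
η = P_load / P_source = 1486 / 1562 = 0.9511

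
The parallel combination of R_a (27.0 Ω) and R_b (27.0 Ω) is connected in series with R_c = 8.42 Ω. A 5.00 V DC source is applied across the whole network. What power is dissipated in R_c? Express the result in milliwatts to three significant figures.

Combine R_a and R_b into their parallel equivalent first, reducing the network to two series resistors.
R_p = (27.0×27.0)/(27.0+27.0) = 13.50 Ω
R_total = R_p + 8.42 = 13.50 + 8.42 = 21.92 Ω
I = V / R_total = 5.00 / 21.92 = 0.2281 A
R_c carries the full series current, so P = I²R.
P_R_c = (0.2281)² × 8.42 = 0.4381 W

438 mW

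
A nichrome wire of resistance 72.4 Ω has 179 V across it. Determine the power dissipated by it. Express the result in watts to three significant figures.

We know the drop across the element and its resistance — P = V²/R, one step.
P = (179 V)² / 72.4 Ω = 442.6 W

443 W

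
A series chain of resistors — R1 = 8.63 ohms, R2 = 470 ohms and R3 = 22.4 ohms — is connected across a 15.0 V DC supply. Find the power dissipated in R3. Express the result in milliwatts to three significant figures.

20.1 mW

Since the resistors are in series they all carry the loop current I = V/R_total; the power in any one is I²R.
R_total = 8.63 + 470 + 22.4 = 501.0 Ω
I = V / R_total = 15.0 / 501.0 = 0.02994 A
P_R3 = I² × R3 = (0.02994)² × 22.4 = 0.02008 W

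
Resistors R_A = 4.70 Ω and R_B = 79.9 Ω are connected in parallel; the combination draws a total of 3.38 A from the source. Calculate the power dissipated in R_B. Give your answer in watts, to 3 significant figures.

Parallel branches share V, not I — compute V via R_eq, then use V²/R for the target branch.
1/R_eq = 1/4.70 + 1/79.9 ⇒ R_eq = 4.439 Ω
V = I_total × R_eq = 3.380 × 4.439 = 15.00 V
P_R_B = V² / R_B = (15.00)² / 79.9 = 2.817 W

2.82 W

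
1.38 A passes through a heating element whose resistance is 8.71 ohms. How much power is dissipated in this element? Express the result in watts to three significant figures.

With I and R stated, P = I²R applies in one step.
P = (1.380 A)² × 8.71 Ω = 16.59 W

16.6 W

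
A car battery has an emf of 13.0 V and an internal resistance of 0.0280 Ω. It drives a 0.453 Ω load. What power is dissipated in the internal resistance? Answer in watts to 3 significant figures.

The source's internal resistance is just another series element carrying I; its dissipation is I²r.
I = ε / (r + R) = 13.0 / (0.0280 + 0.453) = 27.03 A
P_int = I² r = (27.03)² × 0.0280 = 20.45 W

20.5 W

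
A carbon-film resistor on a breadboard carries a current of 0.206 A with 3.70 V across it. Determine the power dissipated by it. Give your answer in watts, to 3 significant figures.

0.762 W

V and I are known directly — P = V I, no intermediate step needed.
P = 3.70 V × 0.2060 A = 0.7622 W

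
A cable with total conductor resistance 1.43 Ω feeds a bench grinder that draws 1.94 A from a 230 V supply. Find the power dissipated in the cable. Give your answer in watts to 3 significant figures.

The cable is a series resistance carrying the load current; its dissipation is I²R_line.
The cable carries the full 1.94 A.
P_line = I² R_line = (1.940)² × 1.43 = 5.382 W

5.38 W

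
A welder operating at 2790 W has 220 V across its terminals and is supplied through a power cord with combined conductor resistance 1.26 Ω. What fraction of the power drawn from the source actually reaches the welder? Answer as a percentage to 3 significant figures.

I = P / V = 2790 / 220 = 12.68 A through the power cord.
P_line = I² R_line = (12.68)² × 1.26 = 202.6 W
P_source = P_load + P_line = 2790 + 202.6 = 2993 W
η = P_load / P_source = 2790 / 2993 = 0.9323

93.2 %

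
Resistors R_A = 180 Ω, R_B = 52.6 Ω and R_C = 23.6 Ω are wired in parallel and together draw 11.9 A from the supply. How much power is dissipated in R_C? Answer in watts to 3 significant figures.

1340 W

Only the total current is stated, so first find the parallel equivalent to get the voltage across the combination.
1/R_eq = 1/180 + 1/52.6 + 1/23.6 ⇒ R_eq = 14.94 Ω
V = I_total × R_eq = 11.90 × 14.94 = 177.8 V
P_R_C = V² / R_C = (177.8)² / 23.6 = 1339 W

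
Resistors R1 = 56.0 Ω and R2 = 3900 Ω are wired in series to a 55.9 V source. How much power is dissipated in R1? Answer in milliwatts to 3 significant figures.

11.2 mW

Series elements share the same current, so find I first, then use P = I²R.
R_total = 56.0 + 3900 = 3956 Ω
I = V / R_total = 55.9 / 3956 = 0.01413 A
P_R1 = I² × R1 = (0.01413)² × 56.0 = 0.01118 W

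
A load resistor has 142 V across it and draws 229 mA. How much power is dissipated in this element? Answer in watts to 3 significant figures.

V and I are known directly — P = V I, no intermediate step needed.
P = 142 V × 0.2290 A = 32.52 W

32.5 W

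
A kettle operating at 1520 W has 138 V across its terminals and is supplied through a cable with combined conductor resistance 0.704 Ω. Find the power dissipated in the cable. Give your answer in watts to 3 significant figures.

85.4 W

The cable is a series resistance carrying the load current; its dissipation is I²R_line.
I = P / V = 1520 / 138 = 11.01 A through the cable.
P_line = I² R_line = (11.01)² × 0.704 = 85.41 W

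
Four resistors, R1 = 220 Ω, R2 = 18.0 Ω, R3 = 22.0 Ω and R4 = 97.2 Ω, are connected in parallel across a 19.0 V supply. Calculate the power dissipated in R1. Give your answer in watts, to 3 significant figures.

1.64 W

R1 sits directly across the source, so P = V²/R with V = 19.0 V.
P_R1 = V² / R1 = (19.0)² / 220 Ω = 1.641 W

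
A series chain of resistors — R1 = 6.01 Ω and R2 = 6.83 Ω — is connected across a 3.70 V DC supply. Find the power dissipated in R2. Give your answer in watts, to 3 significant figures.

The current is common to all series resistors; compute it, then apply P = I²R for the target.
R_total = 6.01 + 6.83 = 12.84 Ω
I = V / R_total = 3.70 / 12.84 = 0.2882 A
P_R2 = I² × R2 = (0.2882)² × 6.83 = 0.5671 W

0.567 W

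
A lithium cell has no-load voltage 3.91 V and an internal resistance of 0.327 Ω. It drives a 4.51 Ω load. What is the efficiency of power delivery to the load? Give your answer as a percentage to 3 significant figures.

η = P_load/(P_load+P_int) = I²R/(I²R+I²r) = R/(R+r) — the I² cancels for series elements.
η = R / (R + r) = 4.51 / (4.51 + 0.327) = 0.9324

93.2 %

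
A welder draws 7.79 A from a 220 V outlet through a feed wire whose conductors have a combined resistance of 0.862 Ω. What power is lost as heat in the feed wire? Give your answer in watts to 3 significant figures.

52.3 W

Line loss is just I²R for the cable — we know both I and R_line directly.
The feed wire carries the full 7.79 A.
P_line = I² R_line = (7.790)² × 0.862 = 52.31 W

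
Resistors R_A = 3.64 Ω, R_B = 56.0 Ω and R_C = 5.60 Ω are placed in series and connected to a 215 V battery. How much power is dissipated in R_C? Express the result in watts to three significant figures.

Since the resistors are in series they all carry the loop current I = V/R_total; the power in any one is I²R.
R_total = 3.64 + 56.0 + 5.60 = 65.24 Ω
I = V / R_total = 215 / 65.24 = 3.296 A
P_R_C = I² × R_C = (3.296)² × 5.60 = 60.82 W

60.8 W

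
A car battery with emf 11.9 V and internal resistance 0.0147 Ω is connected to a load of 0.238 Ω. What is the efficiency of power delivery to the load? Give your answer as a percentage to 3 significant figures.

94.2 %

Efficiency is P_load / P_total. With a series r and R sharing the same I, P = I²R for each, so η = R/(R+r).
η = R / (R + r) = 0.238 / (0.238 + 0.0147) = 0.9418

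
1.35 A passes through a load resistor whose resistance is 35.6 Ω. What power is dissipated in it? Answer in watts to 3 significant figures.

With I and R stated, P = I²R applies in one step.
P = (1.350 A)² × 35.6 Ω = 64.88 W

64.9 W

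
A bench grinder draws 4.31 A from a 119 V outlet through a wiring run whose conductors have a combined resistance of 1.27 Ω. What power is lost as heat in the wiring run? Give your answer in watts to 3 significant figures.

The wiring run and load are in series, so the same current flows in both; the loss is I²R_line.
The wiring run carries the full 4.31 A.
P_line = I² R_line = (4.310)² × 1.27 = 23.59 W

23.6 W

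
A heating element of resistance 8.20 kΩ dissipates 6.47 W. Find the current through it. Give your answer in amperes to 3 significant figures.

0.0281 A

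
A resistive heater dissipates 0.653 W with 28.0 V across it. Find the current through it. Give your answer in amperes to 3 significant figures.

0.0233 A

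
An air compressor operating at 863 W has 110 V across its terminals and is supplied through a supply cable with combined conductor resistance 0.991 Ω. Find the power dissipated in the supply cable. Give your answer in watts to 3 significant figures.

Line loss is just I²R for the cable — we know both I and R_line directly.
I = P / V = 863 / 110 = 7.845 A through the supply cable.
P_line = I² R_line = (7.845)² × 0.991 = 61.00 W

61.0 W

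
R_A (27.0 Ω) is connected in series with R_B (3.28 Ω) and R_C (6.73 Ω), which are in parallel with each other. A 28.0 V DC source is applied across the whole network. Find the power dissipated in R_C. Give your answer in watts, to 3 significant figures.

First combine the parallel branches into one equivalent R_p, then R_A + R_p is a series pair.
R_p = (3.28×6.73)/(3.28+6.73) = 2.205 Ω
R_total = 27.0 + 2.205 = 29.21 Ω
I = V / R_total = 28.0 / 29.21 = 0.9587 A
Voltage across the parallel pair: V_p = I × R_p = 0.9587 × 2.205 = 2.114 V
With V_p across R_C, its power is V_p²/R_C.
P_R_C = (2.114)² / 6.73 = 0.6642 W

0.664 W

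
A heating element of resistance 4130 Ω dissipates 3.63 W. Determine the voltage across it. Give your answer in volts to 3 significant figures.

122 V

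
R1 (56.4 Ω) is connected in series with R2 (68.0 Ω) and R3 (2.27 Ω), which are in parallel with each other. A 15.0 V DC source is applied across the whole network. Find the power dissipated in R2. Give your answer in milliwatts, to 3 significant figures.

Reduce the parallel pair to R_p first; the network is then a simple series string.
R_p = (68.0×2.27)/(68.0+2.27) = 2.197 Ω
R_total = 56.4 + 2.197 = 58.60 Ω
I = V / R_total = 15.0 / 58.60 = 0.2560 A
Voltage across the parallel pair: V_p = I × R_p = 0.2560 × 2.197 = 0.5623 V
With V_p across R2, its power is V_p²/R2.
P_R2 = (0.5623)² / 68.0 = 0.004650 W

4.65 mW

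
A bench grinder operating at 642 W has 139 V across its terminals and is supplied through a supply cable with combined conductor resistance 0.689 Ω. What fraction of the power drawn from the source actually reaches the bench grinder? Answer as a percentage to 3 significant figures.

97.8 %

I = P / V = 642 / 139 = 4.619 A through the supply cable.
P_line = I² R_line = (4.619)² × 0.689 = 14.70 W
P_source = P_load + P_line = 642.0 + 14.70 = 656.7 W
η = P_load / P_source = 642.0 / 656.7 = 0.9776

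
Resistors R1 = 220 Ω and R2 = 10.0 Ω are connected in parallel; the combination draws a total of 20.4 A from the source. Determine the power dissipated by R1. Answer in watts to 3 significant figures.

173 W

The branches share the same voltage, but only the total current is given — find V from the equivalent resistance first.
1/R_eq = 1/220 + 1/10.0 ⇒ R_eq = 9.565 Ω
V = I_total × R_eq = 20.40 × 9.565 = 195.1 V
P_R1 = V² / R1 = (195.1)² / 220 = 173.1 W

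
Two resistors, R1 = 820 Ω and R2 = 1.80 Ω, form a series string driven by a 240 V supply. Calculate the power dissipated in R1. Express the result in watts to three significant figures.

Since the resistors are in series they all carry the loop current I = V/R_total; the power in any one is I²R.
R_total = 820 + 1.80 = 821.8 Ω
I = V / R_total = 240 / 821.8 = 0.2920 A
P_R1 = I² × R1 = (0.2920)² × 820 = 69.94 W

69.9 W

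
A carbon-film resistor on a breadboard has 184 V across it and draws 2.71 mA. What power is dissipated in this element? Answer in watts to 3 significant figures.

0.499 W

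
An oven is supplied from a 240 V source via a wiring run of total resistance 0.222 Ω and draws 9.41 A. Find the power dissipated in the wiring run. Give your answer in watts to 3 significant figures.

19.7 W

Line loss is just I²R for the cable — we know both I and R_line directly.
The wiring run carries the full 9.41 A.
P_line = I² R_line = (9.410)² × 0.222 = 19.66 W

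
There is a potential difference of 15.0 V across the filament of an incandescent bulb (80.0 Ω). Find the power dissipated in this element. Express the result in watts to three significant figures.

2.81 W

We know the drop across the element and its resistance — P = V²/R, one step.
P = (15.0 V)² / 80.0 Ω = 2.812 W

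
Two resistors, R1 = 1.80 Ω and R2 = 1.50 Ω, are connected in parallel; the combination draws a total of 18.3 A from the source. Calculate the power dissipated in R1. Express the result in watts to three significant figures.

125 W

Only the total current is stated, so first find the parallel equivalent to get the voltage across the combination.
1/R_eq = 1/1.80 + 1/1.50 ⇒ R_eq = 0.8182 Ω
V = I_total × R_eq = 18.30 × 0.8182 = 14.97 V
P_R1 = V² / R1 = (14.97)² / 1.80 = 124.5 W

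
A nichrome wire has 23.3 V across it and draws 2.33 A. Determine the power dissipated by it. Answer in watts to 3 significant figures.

54.3 W

Since both terminal voltage and current are stated, P = V I gives the power in one step.
P = 23.3 V × 2.330 A = 54.29 W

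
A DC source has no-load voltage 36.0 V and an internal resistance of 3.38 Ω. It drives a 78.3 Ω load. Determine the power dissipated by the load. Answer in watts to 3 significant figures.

Find the circuit current first, then P = I²R for the load (series elements share I).
I = ε / (r + R) = 36.0 / (3.38 + 78.3) = 0.4407 A
P_load = I² R = (0.4407)² × 78.3 = 15.21 W

15.2 W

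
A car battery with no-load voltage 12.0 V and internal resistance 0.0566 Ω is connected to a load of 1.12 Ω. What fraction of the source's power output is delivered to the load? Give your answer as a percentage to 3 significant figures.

95.2 %

Both r and R carry the same current, so the power split is just the resistance split: η = R/(R+r).
η = R / (R + r) = 1.12 / (1.12 + 0.0566) = 0.9519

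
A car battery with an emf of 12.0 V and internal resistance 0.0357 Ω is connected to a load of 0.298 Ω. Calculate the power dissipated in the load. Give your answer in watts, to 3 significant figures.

Load and internal resistance form a series loop — compute the loop current, then the load power via I²R.
I = ε / (r + R) = 12.0 / (0.0357 + 0.298) = 35.96 A
P_load = I² R = (35.96)² × 0.298 = 385.4 W

385 W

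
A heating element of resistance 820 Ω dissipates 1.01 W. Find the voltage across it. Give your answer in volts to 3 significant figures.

Rearranging the power relation for the two known quantities gives V = √(P R).
V = √(1.01 × 820) = 28.78 V

28.8 V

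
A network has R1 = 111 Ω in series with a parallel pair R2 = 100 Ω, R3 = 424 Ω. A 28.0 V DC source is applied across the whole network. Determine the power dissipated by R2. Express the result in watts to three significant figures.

Replace R2 and R3 with their parallel equivalent so the circuit becomes R1 in series with R_p.
R_p = (100×424)/(100+424) = 80.92 Ω
R_total = 111 + 80.92 = 191.9 Ω
I = V / R_total = 28.0 / 191.9 = 0.1459 A
Voltage across the parallel pair: V_p = I × R_p = 0.1459 × 80.92 = 11.81 V
R2 is across V_p, so use P = V²/R for that branch.
P_R2 = (11.81)² / 100 = 1.394 W

1.39 W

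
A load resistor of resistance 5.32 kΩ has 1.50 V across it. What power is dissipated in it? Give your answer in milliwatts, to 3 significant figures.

0.423 mW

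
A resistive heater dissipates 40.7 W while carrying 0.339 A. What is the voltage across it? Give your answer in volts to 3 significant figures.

From P = V I = I²R = V²/R, with the two given quantities we get V = P / I.
V = 40.7 / 0.3390 = 120.1 V

120 V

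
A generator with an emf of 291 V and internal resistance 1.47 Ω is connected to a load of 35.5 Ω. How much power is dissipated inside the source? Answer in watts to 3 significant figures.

91.1 W

Internal loss is I²r, with I set by the total series resistance r+R.
I = ε / (r + R) = 291 / (1.47 + 35.5) = 7.871 A
P_int = I² r = (7.871)² × 1.47 = 91.08 W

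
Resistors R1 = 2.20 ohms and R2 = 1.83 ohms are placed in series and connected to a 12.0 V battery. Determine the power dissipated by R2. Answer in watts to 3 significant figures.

16.2 W

In a series string the same current flows through every resistor — find that current, then P = I²R for the one we want.
R_total = 2.20 + 1.83 = 4.030 Ω
I = V / R_total = 12.0 / 4.030 = 2.978 A
P_R2 = I² × R2 = (2.978)² × 1.83 = 16.23 W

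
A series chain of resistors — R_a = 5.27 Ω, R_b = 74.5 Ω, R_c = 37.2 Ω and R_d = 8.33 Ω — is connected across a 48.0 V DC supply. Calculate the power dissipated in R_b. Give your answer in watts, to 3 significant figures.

10.9 W

Since the resistors are in series they all carry the loop current I = V/R_total; the power in any one is I²R.
R_total = 5.27 + 74.5 + 37.2 + 8.33 = 125.3 Ω
I = V / R_total = 48.0 / 125.3 = 0.3831 A
P_R_b = I² × R_b = (0.3831)² × 74.5 = 10.93 W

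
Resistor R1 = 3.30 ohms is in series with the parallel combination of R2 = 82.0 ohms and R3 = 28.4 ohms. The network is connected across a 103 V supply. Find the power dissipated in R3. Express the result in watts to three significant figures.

Collapse R2‖R3 to a single equivalent, reducing the network to two series elements.
R_p = (82.0×28.4)/(82.0+28.4) = 21.09 Ω
R_total = 3.30 + 21.09 = 24.39 Ω
I = V / R_total = 103 / 24.39 = 4.222 A
Voltage across the parallel pair: V_p = I × R_p = 4.222 × 21.09 = 89.07 V
R3 sees V_p directly, so P = V_p² / R3.
P_R3 = (89.07)² / 28.4 = 279.3 W

279 W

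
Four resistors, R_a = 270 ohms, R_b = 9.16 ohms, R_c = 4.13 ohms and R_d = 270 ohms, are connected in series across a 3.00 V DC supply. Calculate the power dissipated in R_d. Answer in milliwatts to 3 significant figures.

In a series string the same current flows through every resistor — find that current, then P = I²R for the one we want.
R_total = 270 + 9.16 + 4.13 + 270 = 553.3 Ω
I = V / R_total = 3.00 / 553.3 = 0.005422 A
P_R_d = I² × R_d = (0.005422)² × 270 = 0.007938 W

7.94 mW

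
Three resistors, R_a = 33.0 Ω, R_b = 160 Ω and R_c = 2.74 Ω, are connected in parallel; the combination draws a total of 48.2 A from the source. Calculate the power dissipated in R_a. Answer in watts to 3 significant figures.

437 W

The branches share the same voltage, but only the total current is given — find V from the equivalent resistance first.
1/R_eq = 1/33.0 + 1/160 + 1/2.74 ⇒ R_eq = 2.491 Ω
V = I_total × R_eq = 48.20 × 2.491 = 120.0 V
P_R_a = V² / R_a = (120.0)² / 33.0 = 436.7 W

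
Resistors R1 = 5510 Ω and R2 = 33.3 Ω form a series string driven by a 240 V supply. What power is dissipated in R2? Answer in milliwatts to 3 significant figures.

62.4 mW

The current is common to all series resistors; compute it, then apply P = I²R for the target.
R_total = 5510 + 33.3 = 5543 Ω
I = V / R_total = 240 / 5543 = 0.04330 A
P_R2 = I² × R2 = (0.04330)² × 33.3 = 0.06242 W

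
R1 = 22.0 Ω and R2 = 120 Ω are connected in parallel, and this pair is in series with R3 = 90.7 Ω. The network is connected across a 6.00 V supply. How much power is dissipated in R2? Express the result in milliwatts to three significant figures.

First find R_p for the parallel pair, then treat R_p + R3 as a series loop.
R_p = (22.0×120)/(22.0+120) = 18.59 Ω
R_total = R_p + 90.7 = 18.59 + 90.7 = 109.3 Ω
I = V / R_total = 6.00 / 109.3 = 0.05490 A
Voltage across the parallel pair: V_p = I × R_p = 0.05490 × 18.59 = 1.021 V
R2 has V_p across it, so P = V_p²/R2.
P_R2 = (1.021)² / 120 = 0.008681 W

8.68 mW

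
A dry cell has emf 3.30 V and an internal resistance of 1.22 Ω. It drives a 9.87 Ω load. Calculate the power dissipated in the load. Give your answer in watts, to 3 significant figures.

0.874 W

The internal resistance and the load are in series, so the same I flows through both; get I from ε/(r+R), then I²R for the load.
I = ε / (r + R) = 3.30 / (1.22 + 9.87) = 0.2976 A
P_load = I² R = (0.2976)² × 9.87 = 0.8739 W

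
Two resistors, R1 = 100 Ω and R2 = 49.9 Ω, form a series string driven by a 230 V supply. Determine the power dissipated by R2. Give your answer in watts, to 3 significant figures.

Every series element carries the same I. Get I from the total resistance, then P = I² × R2.
R_total = 100 + 49.9 = 149.9 Ω
I = V / R_total = 230 / 149.9 = 1.534 A
P_R2 = I² × R2 = (1.534)² × 49.9 = 117.5 W

117 W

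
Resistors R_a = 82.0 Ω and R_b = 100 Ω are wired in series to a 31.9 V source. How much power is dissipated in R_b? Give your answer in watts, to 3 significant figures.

3.07 W

Every series element carries the same I. Get I from the total resistance, then P = I² × R_b.
R_total = 82.0 + 100 = 182.0 Ω
I = V / R_total = 31.9 / 182.0 = 0.1753 A
P_R_b = I² × R_b = (0.1753)² × 100 = 3.072 W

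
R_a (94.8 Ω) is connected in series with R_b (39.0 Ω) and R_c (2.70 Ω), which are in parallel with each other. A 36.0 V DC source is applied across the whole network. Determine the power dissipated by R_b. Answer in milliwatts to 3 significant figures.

22.4 mW

Collapse R_b‖R_c to a single equivalent, reducing the network to two series elements.
R_p = (39.0×2.70)/(39.0+2.70) = 2.525 Ω
R_total = 94.8 + 2.525 = 97.33 Ω
I = V / R_total = 36.0 / 97.33 = 0.3699 A
Voltage across the parallel pair: V_p = I × R_p = 0.3699 × 2.525 = 0.9340 V
With V_p across R_b, its power is V_p²/R_b.
P_R_b = (0.9340)² / 39.0 = 0.02237 W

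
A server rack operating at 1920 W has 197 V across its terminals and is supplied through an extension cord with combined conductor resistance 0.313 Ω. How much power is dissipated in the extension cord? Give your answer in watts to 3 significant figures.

The extension cord and load are in series, so the same current flows in both; the loss is I²R_line.
I = P / V = 1920 / 197 = 9.746 A through the extension cord.
P_line = I² R_line = (9.746)² × 0.313 = 29.73 W

29.7 W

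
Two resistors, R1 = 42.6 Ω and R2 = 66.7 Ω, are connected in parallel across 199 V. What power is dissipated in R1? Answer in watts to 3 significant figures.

930 W

R1 sits directly across the source, so P = V²/R with V = 199 V.
P_R1 = V² / R1 = (199)² / 42.6 Ω = 929.6 W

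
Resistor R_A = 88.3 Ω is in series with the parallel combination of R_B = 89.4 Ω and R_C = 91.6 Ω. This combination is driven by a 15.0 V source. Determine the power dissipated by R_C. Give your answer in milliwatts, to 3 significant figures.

282 mW

Reduce the parallel pair to R_p first; the network is then a simple series string.
R_p = (89.4×91.6)/(89.4+91.6) = 45.24 Ω
R_total = 88.3 + 45.24 = 133.5 Ω
I = V / R_total = 15.0 / 133.5 = 0.1123 A
Voltage across the parallel pair: V_p = I × R_p = 0.1123 × 45.24 = 5.082 V
R_C is across V_p, so use P = V²/R for that branch.
P_R_C = (5.082)² / 91.6 = 0.2819 W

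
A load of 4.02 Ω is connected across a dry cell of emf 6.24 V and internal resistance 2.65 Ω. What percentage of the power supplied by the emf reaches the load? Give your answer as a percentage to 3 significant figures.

η = P_load/(P_load+P_int) = I²R/(I²R+I²r) = R/(R+r) — the I² cancels for series elements.
η = R / (R + r) = 4.02 / (4.02 + 2.65) = 0.6027

60.3 %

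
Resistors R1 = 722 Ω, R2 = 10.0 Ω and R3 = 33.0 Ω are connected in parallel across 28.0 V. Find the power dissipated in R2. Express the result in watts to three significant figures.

78.4 W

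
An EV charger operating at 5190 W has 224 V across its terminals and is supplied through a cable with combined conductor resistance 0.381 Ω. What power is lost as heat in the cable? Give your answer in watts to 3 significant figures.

205 W

The cable and load are in series, so the same current flows in both; the loss is I²R_line.
I = P / V = 5190 / 224 = 23.17 A through the cable.
P_line = I² R_line = (23.17)² × 0.381 = 204.5 W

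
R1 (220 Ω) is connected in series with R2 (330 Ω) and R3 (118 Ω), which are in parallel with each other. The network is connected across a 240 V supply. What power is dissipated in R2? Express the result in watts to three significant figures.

14.0 W

Collapse R2‖R3 to a single equivalent, reducing the network to two series elements.
R_p = (330×118)/(330+118) = 86.92 Ω
R_total = 220 + 86.92 = 306.9 Ω
I = V / R_total = 240 / 306.9 = 0.7820 A
Voltage across the parallel pair: V_p = I × R_p = 0.7820 × 86.92 = 67.97 V
R2 sees V_p directly, so P = V_p² / R2.
P_R2 = (67.97)² / 330 = 14.00 W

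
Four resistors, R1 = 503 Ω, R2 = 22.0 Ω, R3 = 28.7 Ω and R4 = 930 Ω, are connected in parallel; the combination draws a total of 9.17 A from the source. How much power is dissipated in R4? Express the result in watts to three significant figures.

We need the common branch voltage; get it from I_total × R_eq, then P = V²/R for the branch.
1/R_eq = 1/503 + 1/22.0 + 1/28.7 + 1/930 ⇒ R_eq = 12.00 Ω
V = I_total × R_eq = 9.170 × 12.00 = 110.0 V
P_R4 = V² / R4 = (110.0)² / 930 = 13.01 W

13.0 W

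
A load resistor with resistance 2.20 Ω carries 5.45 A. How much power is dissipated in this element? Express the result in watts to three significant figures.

65.3 W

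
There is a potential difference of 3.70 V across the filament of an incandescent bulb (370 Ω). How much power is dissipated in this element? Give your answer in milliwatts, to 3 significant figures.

We know the drop across the element and its resistance — P = V²/R, one step.
P = (3.70 V)² / 370 Ω = 0.03700 W

37.0 mW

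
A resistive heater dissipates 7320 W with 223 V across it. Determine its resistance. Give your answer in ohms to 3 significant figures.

The two known quantities fix the third via R = V² / P.
R = (223)² / 7320 = 6.794 Ω

6.79 Ω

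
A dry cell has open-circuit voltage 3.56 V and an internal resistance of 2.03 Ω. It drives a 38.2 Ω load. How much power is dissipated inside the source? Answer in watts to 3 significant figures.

Internal loss is I²r, with I set by the total series resistance r+R.
I = ε / (r + R) = 3.56 / (2.03 + 38.2) = 0.08849 A
P_int = I² r = (0.08849)² × 2.03 = 0.01590 W

0.0159 W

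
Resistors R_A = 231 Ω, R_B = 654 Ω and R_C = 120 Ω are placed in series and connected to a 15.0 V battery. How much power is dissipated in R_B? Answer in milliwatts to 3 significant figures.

The current is common to all series resistors; compute it, then apply P = I²R for the target.
R_total = 231 + 654 + 120 = 1005 Ω
I = V / R_total = 15.0 / 1005 = 0.01493 A
P_R_B = I² × R_B = (0.01493)² × 654 = 0.1457 W

146 mW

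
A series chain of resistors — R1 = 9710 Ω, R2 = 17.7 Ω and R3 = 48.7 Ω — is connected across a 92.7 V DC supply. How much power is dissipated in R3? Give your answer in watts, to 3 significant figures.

In a series string the same current flows through every resistor — find that current, then P = I²R for the one we want.
R_total = 9710 + 17.7 + 48.7 = 9776 Ω
I = V / R_total = 92.7 / 9776 = 0.009482 A
P_R3 = I² × R3 = (0.009482)² × 48.7 = 0.004379 W

0.00438 W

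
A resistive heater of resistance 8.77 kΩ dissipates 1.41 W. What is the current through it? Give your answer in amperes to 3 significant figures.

0.0127 A

The two known quantities fix the third via I = √(P / R).
I = √(1.41 / 8770) = 0.01268 A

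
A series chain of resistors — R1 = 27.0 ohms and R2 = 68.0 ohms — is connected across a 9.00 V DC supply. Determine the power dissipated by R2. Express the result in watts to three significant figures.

0.610 W

In a series string the same current flows through every resistor — find that current, then P = I²R for the one we want.
R_total = 27.0 + 68.0 = 95.00 Ω
I = V / R_total = 9.00 / 95.00 = 0.09474 A
P_R2 = I² × R2 = (0.09474)² × 68.0 = 0.6103 W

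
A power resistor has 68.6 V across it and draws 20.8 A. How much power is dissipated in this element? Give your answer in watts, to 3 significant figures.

Both the voltage across and the current through the element are known, so P = V I applies directly.
P = 68.6 V × 20.80 A = 1427 W

1430 W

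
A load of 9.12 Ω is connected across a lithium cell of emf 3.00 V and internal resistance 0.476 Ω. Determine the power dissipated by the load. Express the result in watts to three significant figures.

0.891 W

Load and internal resistance form a series loop — compute the loop current, then the load power via I²R.
I = ε / (r + R) = 3.00 / (0.476 + 9.12) = 0.3126 A
P_load = I² R = (0.3126)² × 9.12 = 0.8914 W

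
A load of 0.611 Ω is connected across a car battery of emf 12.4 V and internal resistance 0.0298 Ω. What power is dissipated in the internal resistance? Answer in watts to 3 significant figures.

11.2 W

The internal resistance carries the same current as the load; P_int = I²r.
I = ε / (r + R) = 12.4 / (0.0298 + 0.611) = 19.35 A
P_int = I² r = (19.35)² × 0.0298 = 11.16 W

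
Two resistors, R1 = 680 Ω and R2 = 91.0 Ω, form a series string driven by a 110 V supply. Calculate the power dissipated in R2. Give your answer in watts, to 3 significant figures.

In a series string the same current flows through every resistor — find that current, then P = I²R for the one we want.
R_total = 680 + 91.0 = 771.0 Ω
I = V / R_total = 110 / 771.0 = 0.1427 A
P_R2 = I² × R2 = (0.1427)² × 91.0 = 1.852 W

1.85 W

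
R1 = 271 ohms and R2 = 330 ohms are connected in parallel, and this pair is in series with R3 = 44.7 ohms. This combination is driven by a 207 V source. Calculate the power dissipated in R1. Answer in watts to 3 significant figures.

93.5 W

First find R_p for the parallel pair, then treat R_p + R3 as a series loop.
R_p = (271×330)/(271+330) = 148.8 Ω
R_total = R_p + 44.7 = 148.8 + 44.7 = 193.5 Ω
I = V / R_total = 207 / 193.5 = 1.070 A
Voltage across the parallel pair: V_p = I × R_p = 1.070 × 148.8 = 159.2 V
R1 sits across V_p; its power is V_p²/R.
P_R1 = (159.2)² / 271 = 93.50 W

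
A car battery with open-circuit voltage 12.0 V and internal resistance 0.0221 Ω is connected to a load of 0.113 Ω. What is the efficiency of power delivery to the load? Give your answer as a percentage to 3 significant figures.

η = P_load/(P_load+P_int) = I²R/(I²R+I²r) = R/(R+r) — the I² cancels for series elements.
η = R / (R + r) = 0.113 / (0.113 + 0.0221) = 0.8364

83.6 %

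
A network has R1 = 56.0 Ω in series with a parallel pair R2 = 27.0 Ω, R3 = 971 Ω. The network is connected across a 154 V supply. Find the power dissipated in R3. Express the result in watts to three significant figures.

2.49 W

Reduce the parallel pair to R_p first; the network is then a simple series string.
R_p = (27.0×971)/(27.0+971) = 26.27 Ω
R_total = 56.0 + 26.27 = 82.27 Ω
I = V / R_total = 154 / 82.27 = 1.872 A
Voltage across the parallel pair: V_p = I × R_p = 1.872 × 26.27 = 49.17 V
With V_p across R3, its power is V_p²/R3.
P_R3 = (49.17)² / 971 = 2.490 W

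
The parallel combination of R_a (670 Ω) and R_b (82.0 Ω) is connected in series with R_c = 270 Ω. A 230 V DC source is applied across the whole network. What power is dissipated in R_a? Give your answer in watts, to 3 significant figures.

Collapse the R_a‖R_b pair into one equivalent R_p; then R_p and R_c form a series string.
R_p = (670×82.0)/(670+82.0) = 73.06 Ω
R_total = R_p + 270 = 73.06 + 270 = 343.1 Ω
I = V / R_total = 230 / 343.1 = 0.6704 A
Voltage across the parallel pair: V_p = I × R_p = 0.6704 × 73.06 = 48.98 V
R_a sits across V_p; its power is V_p²/R.
P_R_a = (48.98)² / 670 = 3.581 W

3.58 W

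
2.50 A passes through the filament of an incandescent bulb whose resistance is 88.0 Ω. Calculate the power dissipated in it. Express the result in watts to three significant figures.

550 W

Current and resistance are given, so P = I²R is the direct form.
P = (2.500 A)² × 88.0 Ω = 550.0 W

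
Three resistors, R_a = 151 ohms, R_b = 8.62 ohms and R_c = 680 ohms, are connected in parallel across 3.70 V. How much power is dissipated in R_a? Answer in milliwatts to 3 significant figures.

90.7 mW

Parallel branches share the same voltage; P = V²/R gives the branch power in one step.
P_R_a = V² / R_a = (3.70)² / 151 Ω = 0.09066 W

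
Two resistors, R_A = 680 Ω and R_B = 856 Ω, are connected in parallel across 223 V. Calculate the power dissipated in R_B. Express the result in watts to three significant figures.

Parallel branches share the same voltage; P = V²/R gives the branch power in one step.
P_R_B = V² / R_B = (223)² / 856 Ω = 58.09 W

58.1 W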